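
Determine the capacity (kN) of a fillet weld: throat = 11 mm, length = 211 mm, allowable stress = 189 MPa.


Strength = throat * length * allowable stress
= 11 * 211 * 189 N
= 438669 N
= 438.67 kN

438.67 kN


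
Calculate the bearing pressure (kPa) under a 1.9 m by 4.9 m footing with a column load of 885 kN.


A = 1.9 * 4.9 = 9.31 m^2
q = P / A = 885 / 9.31
= 95.0591 kPa

95.0591 kPa


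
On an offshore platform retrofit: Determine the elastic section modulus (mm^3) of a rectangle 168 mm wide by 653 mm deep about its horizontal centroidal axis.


S = b * h^2 / 6
= 168 * 653^2 / 6
= 168 * 426409 / 6
= 11939452.0 mm^3

11939452.0 mm^3


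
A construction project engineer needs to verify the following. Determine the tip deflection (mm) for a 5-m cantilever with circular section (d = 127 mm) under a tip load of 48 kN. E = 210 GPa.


I = pi * d^4 / 64 = pi * 127^4 / 64 = 12769820.2 mm^4
L = 5000.0 mm, P = 48000.0 N, E = 210000.0 MPa
delta = P * L^3 / (3 * E * I)
= 48000.0 * 5000.0^3 / (3 * 210000.0 * 12769820.2)
= 745.8061 mm

745.8061 mm


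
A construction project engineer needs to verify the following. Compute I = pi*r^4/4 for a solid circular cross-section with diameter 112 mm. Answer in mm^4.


r = d / 2 = 112 / 2 = 56.0 mm
I = pi * r^4 / 4 = pi * 56.0^4 / 4
= 7723995.1 mm^4

7723995.1 mm^4


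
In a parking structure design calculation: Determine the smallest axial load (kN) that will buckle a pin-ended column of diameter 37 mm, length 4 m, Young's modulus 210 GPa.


I = pi * d^4 / 64 = 91997.66 mm^4
L = 4000.0 mm
P_cr = pi^2 * E * I / L^2
= 9.8696 * 210000.0 * 91997.66 / 4000.0^2
= 11917.24 N = 11.9172 kN

11.9172 kN


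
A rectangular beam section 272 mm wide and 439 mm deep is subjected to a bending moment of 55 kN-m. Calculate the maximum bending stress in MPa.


I = b * h^3 / 12 = 272 * 439^3 / 12 = 1917702430.67 mm^4
y = h / 2 = 439 / 2 = 219.5 mm
M = 55 kN-m = 55000000.0 N-mm
sigma = M * y / I = 55000000.0 * 219.5 / 1917702430.67
= 6.3 MPa

6.3 MPa


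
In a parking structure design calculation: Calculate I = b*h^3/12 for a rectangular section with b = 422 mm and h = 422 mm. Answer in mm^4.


I = b * h^3 / 12
= 422 * 422^3 / 12
= 422 * 75151448 / 12
= 2642825921.33 mm^4

2642825921.33 mm^4


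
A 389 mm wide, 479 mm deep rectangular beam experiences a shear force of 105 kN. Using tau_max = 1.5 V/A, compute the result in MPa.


A = b * h = 389 * 479 = 186331 mm^2
V = 105 kN = 105000.0 N
tau_max = 1.5 * V / A = 1.5 * 105000.0 / 186331
= 0.8453 MPa

0.8453 MPa


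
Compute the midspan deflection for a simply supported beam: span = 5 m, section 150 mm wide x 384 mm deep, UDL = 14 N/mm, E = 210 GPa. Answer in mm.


I = 150 * 384^3 / 12 = 707788800.0 mm^4
L = 5000.0 mm, w = 14 N/mm, E = 210000.0 MPa
delta = 5 * w * L^4 / (384 * E * I)
= 5 * 14 * 5000.0^4 / (384 * 210000.0 * 707788800.0)
= 0.7665 mm

0.7665 mm


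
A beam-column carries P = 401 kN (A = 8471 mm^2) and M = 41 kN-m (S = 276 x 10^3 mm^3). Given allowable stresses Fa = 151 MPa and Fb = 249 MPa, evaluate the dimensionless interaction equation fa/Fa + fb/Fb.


f_a = P / A = 401000.0 / 8471 = 47.338 MPa
f_b = M / S = 41000000.0 / 276000.0 = 148.5507 MPa
Ratio = f_a / Fa + f_b / Fb
= 47.338 / 151 + 148.5507 / 249
= 0.9101 (dimensionless)

0.9101 (dimensionless)


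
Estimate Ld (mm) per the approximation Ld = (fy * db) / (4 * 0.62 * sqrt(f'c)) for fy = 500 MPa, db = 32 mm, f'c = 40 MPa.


Ld = (fy * db) / (4 * 0.62 * sqrt(f'c))
= (500 * 32) / (4 * 0.62 * sqrt(40))
= 16000 / 15.6849
= 1020.09 mm

1020.09 mm


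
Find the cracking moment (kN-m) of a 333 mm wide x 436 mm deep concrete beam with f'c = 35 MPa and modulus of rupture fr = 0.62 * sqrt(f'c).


fr = 0.62 * sqrt(35) = 0.62 * 5.9161 = 3.668 MPa
I = 333 * 436^3 / 12 = 2299971504.0 mm^4
y_t = 218.0 mm
M_cr = fr * I / y_t = 3.668 * 2299971504.0 / 218.0 N-mm
= 38.6983 kN-m

38.6983 kN-m


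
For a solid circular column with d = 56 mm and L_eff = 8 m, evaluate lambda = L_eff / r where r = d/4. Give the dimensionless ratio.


Radius of gyration r = d / 4 = 56 / 4 = 14.0 mm
L_eff = 8000.0 mm
Slenderness ratio = L / r = 8000.0 / 14.0 = 571.43 (dimensionless)

571.43 (dimensionless)


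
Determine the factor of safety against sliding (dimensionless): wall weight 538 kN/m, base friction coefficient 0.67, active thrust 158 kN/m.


Resisting force = mu * W = 0.67 * 538 = 360.46 kN/m
FOS = Resisting / Driving = 360.46 / 158
= 2.2814 (dimensionless)

2.2814 (dimensionless)


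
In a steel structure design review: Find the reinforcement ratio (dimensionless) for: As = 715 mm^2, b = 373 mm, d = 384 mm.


rho = As / (b * d)
= 715 / (373 * 384)
= 715 / 143232
= 0.004992 (dimensionless)

0.004992 (dimensionless)


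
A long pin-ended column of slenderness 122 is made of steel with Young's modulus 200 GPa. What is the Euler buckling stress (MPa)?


sigma_cr = pi^2 * E / lambda^2
= 9.8696 * 200000.0 / 122^2
= 9.8696 * 200000.0 / 14884
= 132.6203 MPa

132.6203 MPa


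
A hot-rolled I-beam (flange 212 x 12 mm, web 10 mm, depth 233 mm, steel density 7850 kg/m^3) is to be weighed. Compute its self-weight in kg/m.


A_flanges = 2 * 212 * 12 = 5088 mm^2
A_web = (233 - 2 * 12) * 10 = 2090 mm^2
A_total = 5088 + 2090 = 7178 mm^2 = 0.007178 m^2
Weight = rho * A = 7850 * 0.007178 = 56.3473 kg/m

56.3473 kg/m


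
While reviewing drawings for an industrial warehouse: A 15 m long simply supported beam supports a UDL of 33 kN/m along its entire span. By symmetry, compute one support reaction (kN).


Total load = w * L = 33 * 15 = 495 kN
By symmetry, each reaction R = total / 2 = 495 / 2 = 247.5 kN

247.5 kN


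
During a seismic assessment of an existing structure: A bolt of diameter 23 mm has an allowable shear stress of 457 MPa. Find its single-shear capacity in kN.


A = pi * d^2 / 4 = pi * 23^2 / 4 = 415.4756 mm^2
V = f_v * A / 1000 = 457 * 415.4756 / 1000
= 189.8724 kN

189.8724 kN


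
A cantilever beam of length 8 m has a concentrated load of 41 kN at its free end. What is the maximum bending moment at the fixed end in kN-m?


For a cantilever with a point load at the free end:
M_max = P * L = 41 * 8 = 328 kN-m

328 kN-m


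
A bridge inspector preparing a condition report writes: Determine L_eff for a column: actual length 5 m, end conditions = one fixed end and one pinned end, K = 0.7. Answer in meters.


L_eff = K * L
= 0.7 * 5
= 3.5 m

3.5 m


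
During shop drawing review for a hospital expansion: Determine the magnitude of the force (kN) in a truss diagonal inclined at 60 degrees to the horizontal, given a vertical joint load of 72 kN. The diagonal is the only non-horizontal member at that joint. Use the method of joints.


At the joint, only the diagonal has a vertical component, so vertical equilibrium gives:
F * sin(60) = 72
F = 72 / sin(60)
= 72 / 0.866025
= 83.14 kN

83.14 kN


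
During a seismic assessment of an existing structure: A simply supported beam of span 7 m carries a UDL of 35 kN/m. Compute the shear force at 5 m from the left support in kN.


R_A = w * L / 2 = 35 * 7 / 2 = 122.5 kN
V(x) = R_A - w * x = 122.5 - 35 * 5
= -52.5 kN

-52.5 kN


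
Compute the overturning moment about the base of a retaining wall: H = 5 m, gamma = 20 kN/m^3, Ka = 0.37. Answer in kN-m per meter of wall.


Pa = 0.5 * Ka * gamma * H^2
= 0.5 * 0.37 * 20 * 5^2
= 92.5 kN/m
Arm = H / 3 = 5 / 3 = 1.6667 m
Mo = Pa * arm = Pa * H / 3 = 92.5 * 5 / 3 = 154.1667 kN-m/m

154.1667 kN-m/m


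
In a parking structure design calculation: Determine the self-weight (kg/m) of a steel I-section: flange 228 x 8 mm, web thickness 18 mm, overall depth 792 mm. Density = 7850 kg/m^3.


A_flanges = 2 * 228 * 8 = 3648 mm^2
A_web = (792 - 2 * 8) * 18 = 13968 mm^2
A_total = 3648 + 13968 = 17616 mm^2 = 0.017616 m^2
Weight = rho * A = 7850 * 0.017616 = 138.2856 kg/m

138.2856 kg/m


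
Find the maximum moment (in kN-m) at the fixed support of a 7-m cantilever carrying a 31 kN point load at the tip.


For a cantilever with a point load at the free end:
M_max = P * L = 31 * 7 = 217 kN-m

217 kN-m


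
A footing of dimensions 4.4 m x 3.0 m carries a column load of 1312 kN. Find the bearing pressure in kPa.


A = 4.4 * 3.0 = 13.2 m^2
q = P / A = 1312 / 13.2
= 99.3939 kPa

99.3939 kPa


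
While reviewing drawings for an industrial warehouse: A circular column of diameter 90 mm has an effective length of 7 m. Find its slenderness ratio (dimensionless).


Radius of gyration r = d / 4 = 90 / 4 = 22.5 mm
L_eff = 7000.0 mm
Slenderness ratio = L / r = 7000.0 / 22.5 = 311.11 (dimensionless)

311.11 (dimensionless)


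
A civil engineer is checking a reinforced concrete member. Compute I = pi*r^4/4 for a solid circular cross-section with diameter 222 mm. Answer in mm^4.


r = d / 2 = 222 / 2 = 111.0 mm
I = pi * r^4 / 4 = pi * 111.0^4 / 4
= 119228971.19 mm^4

119228971.19 mm^4


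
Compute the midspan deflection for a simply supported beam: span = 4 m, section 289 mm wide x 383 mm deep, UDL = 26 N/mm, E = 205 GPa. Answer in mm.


I = 289 * 383^3 / 12 = 1353047111.92 mm^4
L = 4000.0 mm, w = 26 N/mm, E = 205000.0 MPa
delta = 5 * w * L^4 / (384 * E * I)
= 5 * 26 * 4000.0^4 / (384 * 205000.0 * 1353047111.92)
= 0.3125 mm

0.3125 mm


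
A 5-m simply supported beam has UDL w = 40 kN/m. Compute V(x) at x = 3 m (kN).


R_A = w * L / 2 = 40 * 5 / 2 = 100.0 kN
V(x) = R_A - w * x = 100.0 - 40 * 3
= -20.0 kN

-20.0 kN


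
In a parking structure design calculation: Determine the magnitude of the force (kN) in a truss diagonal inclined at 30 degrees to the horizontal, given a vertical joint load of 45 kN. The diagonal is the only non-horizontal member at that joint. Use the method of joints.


At the joint, only the diagonal has a vertical component, so vertical equilibrium gives:
F * sin(30) = 45
F = 45 / sin(30)
= 45 / 0.5
= 90.0 kN

90.0 kN


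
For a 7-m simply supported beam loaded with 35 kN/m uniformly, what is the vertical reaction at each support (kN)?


Total load = w * L = 35 * 7 = 245 kN
By symmetry, each reaction R = total / 2 = 245 / 2 = 122.5 kN

122.5 kN


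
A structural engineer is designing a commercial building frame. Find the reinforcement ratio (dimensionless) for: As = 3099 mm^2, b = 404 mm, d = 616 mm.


rho = As / (b * d)
= 3099 / (404 * 616)
= 3099 / 248864
= 0.012453 (dimensionless)

0.012453 (dimensionless)


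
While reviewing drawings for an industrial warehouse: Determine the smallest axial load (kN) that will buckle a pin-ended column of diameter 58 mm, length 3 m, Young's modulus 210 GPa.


I = pi * d^4 / 64 = 555497.2 mm^4
L = 3000.0 mm
P_cr = pi^2 * E * I / L^2
= 9.8696 * 210000.0 * 555497.2 / 3000.0^2
= 127925.88 N = 127.9259 kN

127.9259 kN


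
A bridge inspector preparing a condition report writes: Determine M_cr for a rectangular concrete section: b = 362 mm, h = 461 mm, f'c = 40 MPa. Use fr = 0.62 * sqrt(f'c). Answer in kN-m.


fr = 0.62 * sqrt(40) = 0.62 * 6.3246 = 3.9212 MPa
I = 362 * 461^3 / 12 = 2955494126.83 mm^4
y_t = 230.5 mm
M_cr = fr * I / y_t = 3.9212 * 2955494126.83 / 230.5 N-mm
= 50.2783 kN-m

50.2783 kN-m


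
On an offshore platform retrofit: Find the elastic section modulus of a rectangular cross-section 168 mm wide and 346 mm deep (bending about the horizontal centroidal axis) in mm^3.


S = b * h^2 / 6
= 168 * 346^2 / 6
= 168 * 119716 / 6
= 3352048.0 mm^3

3352048.0 mm^3


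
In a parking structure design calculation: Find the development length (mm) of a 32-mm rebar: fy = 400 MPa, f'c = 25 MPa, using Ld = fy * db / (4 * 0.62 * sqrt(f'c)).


Ld = (fy * db) / (4 * 0.62 * sqrt(f'c))
= (400 * 32) / (4 * 0.62 * sqrt(25))
= 12800 / 12.4
= 1032.26 mm

1032.26 mm


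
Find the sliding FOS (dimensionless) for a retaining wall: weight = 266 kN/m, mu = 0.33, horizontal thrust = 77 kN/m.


Resisting force = mu * W = 0.33 * 266 = 87.78 kN/m
FOS = Resisting / Driving = 87.78 / 77
= 1.14 (dimensionless)

1.14 (dimensionless)


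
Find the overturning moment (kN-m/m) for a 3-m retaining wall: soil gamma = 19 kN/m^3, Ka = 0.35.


Pa = 0.5 * Ka * gamma * H^2
= 0.5 * 0.35 * 19 * 3^2
= 29.925 kN/m
Arm = H / 3 = 3 / 3 = 1.0 m
Mo = Pa * arm = Pa * H / 3 = 29.925 * 3 / 3 = 29.925 kN-m/m

29.925 kN-m/m


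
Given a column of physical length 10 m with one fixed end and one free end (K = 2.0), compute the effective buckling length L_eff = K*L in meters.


L_eff = K * L
= 2.0 * 10
= 20.0 m

20.0 m


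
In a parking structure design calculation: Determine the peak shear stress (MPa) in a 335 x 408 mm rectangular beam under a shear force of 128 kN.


A = b * h = 335 * 408 = 136680 mm^2
V = 128 kN = 128000.0 N
tau_max = 1.5 * V / A = 1.5 * 128000.0 / 136680
= 1.4047 MPa

1.4047 MPa


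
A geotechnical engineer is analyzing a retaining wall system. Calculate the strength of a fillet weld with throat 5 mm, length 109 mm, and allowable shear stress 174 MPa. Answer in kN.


Strength = throat * length * allowable stress
= 5 * 109 * 174 N
= 94830 N
= 94.83 kN

94.83 kN


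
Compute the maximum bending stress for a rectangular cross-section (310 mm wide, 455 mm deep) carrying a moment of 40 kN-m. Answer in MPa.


I = b * h^3 / 12 = 310 * 455^3 / 12 = 2433406354.17 mm^4
y = h / 2 = 455 / 2 = 227.5 mm
M = 40 kN-m = 40000000.0 N-mm
sigma = M * y / I = 40000000.0 * 227.5 / 2433406354.17
= 3.74 MPa

3.74 MPa


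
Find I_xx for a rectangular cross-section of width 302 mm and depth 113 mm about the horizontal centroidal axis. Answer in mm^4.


I = b * h^3 / 12
= 302 * 113^3 / 12
= 302 * 1442897 / 12
= 36312907.83 mm^4

36312907.83 mm^4


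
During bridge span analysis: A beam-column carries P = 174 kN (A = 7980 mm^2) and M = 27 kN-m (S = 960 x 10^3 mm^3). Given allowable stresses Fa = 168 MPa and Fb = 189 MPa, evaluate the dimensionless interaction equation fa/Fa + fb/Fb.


f_a = P / A = 174000.0 / 7980 = 21.8045 MPa
f_b = M / S = 27000000.0 / 960000.0 = 28.125 MPa
Ratio = f_a / Fa + f_b / Fb
= 21.8045 / 168 + 28.125 / 189
= 0.2786 (dimensionless)

0.2786 (dimensionless)


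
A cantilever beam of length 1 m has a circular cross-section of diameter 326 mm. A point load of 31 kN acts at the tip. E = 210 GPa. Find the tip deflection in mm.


I = pi * d^4 / 64 = pi * 326^4 / 64 = 554421800.61 mm^4
L = 1000.0 mm, P = 31000.0 N, E = 210000.0 MPa
delta = P * L^3 / (3 * E * I)
= 31000.0 * 1000.0^3 / (3 * 210000.0 * 554421800.61)
= 0.0888 mm

0.0888 mm


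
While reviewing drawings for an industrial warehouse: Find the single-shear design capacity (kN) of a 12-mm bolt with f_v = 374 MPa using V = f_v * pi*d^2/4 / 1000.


A = pi * d^2 / 4 = pi * 12^2 / 4 = 113.0973 mm^2
V = f_v * A / 1000 = 374 * 113.0973 / 1000
= 42.2984 kN

42.2984 kN


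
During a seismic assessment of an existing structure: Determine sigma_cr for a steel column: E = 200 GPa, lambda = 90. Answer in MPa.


sigma_cr = pi^2 * E / lambda^2
= 9.8696 * 200000.0 / 90^2
= 9.8696 * 200000.0 / 8100
= 243.6939 MPa

243.6939 MPa


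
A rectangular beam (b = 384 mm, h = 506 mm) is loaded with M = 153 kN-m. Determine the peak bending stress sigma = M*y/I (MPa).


I = b * h^3 / 12 = 384 * 506^3 / 12 = 4145734912.0 mm^4
y = h / 2 = 506 / 2 = 253.0 mm
M = 153 kN-m = 153000000.0 N-mm
sigma = M * y / I = 153000000.0 * 253.0 / 4145734912.0
= 9.34 MPa

9.34 MPa


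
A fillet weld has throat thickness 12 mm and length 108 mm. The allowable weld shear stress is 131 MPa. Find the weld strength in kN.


Strength = throat * length * allowable stress
= 12 * 108 * 131 N
= 169776 N
= 169.78 kN

169.78 kN


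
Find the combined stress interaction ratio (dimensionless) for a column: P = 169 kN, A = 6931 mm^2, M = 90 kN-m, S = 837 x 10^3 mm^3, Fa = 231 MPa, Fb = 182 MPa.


f_a = P / A = 169000.0 / 6931 = 24.3832 MPa
f_b = M / S = 90000000.0 / 837000.0 = 107.5269 MPa
Ratio = f_a / Fa + f_b / Fb
= 24.3832 / 231 + 107.5269 / 182
= 0.6964 (dimensionless)

0.6964 (dimensionless)


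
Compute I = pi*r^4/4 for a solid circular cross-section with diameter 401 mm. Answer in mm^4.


r = d / 2 = 401 / 2 = 200.5 mm
I = pi * r^4 / 4 = pi * 200.5^4 / 4
= 1269250634.53 mm^4

1269250634.53 mm^4


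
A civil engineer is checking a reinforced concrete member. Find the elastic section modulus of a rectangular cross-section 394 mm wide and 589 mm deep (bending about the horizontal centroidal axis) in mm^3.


S = b * h^2 / 6
= 394 * 589^2 / 6
= 394 * 346921 / 6
= 22781145.67 mm^3

22781145.67 mm^3


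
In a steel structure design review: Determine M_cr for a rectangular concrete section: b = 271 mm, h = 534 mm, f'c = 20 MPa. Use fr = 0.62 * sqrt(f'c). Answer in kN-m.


fr = 0.62 * sqrt(20) = 0.62 * 4.4721 = 2.7727 MPa
I = 271 * 534^3 / 12 = 3438838782.0 mm^4
y_t = 267.0 mm
M_cr = fr * I / y_t = 2.7727 * 3438838782.0 / 267.0 N-mm
= 35.7114 kN-m

35.7114 kN-m


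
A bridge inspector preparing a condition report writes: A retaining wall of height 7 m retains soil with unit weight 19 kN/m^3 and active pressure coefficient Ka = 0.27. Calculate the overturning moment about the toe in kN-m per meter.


Pa = 0.5 * Ka * gamma * H^2
= 0.5 * 0.27 * 19 * 7^2
= 125.685 kN/m
Arm = H / 3 = 7 / 3 = 2.3333 m
Mo = Pa * arm = Pa * H / 3 = 125.685 * 7 / 3 = 293.265 kN-m/m

293.265 kN-m/m


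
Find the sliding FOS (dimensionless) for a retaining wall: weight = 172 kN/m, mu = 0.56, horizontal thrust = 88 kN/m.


Resisting force = mu * W = 0.56 * 172 = 96.32 kN/m
FOS = Resisting / Driving = 96.32 / 88
= 1.0945 (dimensionless)

1.0945 (dimensionless)


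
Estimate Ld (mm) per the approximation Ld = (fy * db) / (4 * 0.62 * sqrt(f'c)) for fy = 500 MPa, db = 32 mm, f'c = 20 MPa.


Ld = (fy * db) / (4 * 0.62 * sqrt(f'c))
= (500 * 32) / (4 * 0.62 * sqrt(20))
= 16000 / 11.0909
= 1442.62 mm

1442.62 mm


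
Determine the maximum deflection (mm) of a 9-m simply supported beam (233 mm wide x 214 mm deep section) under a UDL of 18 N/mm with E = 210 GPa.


I = 233 * 214^3 / 12 = 190290012.67 mm^4
L = 9000.0 mm, w = 18 N/mm, E = 210000.0 MPa
delta = 5 * w * L^4 / (384 * E * I)
= 5 * 18 * 9000.0^4 / (384 * 210000.0 * 190290012.67)
= 38.481 mm

38.481 mm


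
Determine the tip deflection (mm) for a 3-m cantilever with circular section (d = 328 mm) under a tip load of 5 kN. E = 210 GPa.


I = pi * d^4 / 64 = pi * 328^4 / 64 = 568152959.9 mm^4
L = 3000.0 mm, P = 5000.0 N, E = 210000.0 MPa
delta = P * L^3 / (3 * E * I)
= 5000.0 * 3000.0^3 / (3 * 210000.0 * 568152959.9)
= 0.3772 mm

0.3772 mm


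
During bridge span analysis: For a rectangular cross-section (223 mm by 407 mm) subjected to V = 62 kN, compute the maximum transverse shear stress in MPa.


A = b * h = 223 * 407 = 90761 mm^2
V = 62 kN = 62000.0 N
tau_max = 1.5 * V / A = 1.5 * 62000.0 / 90761
= 1.0247 MPa

1.0247 MPa


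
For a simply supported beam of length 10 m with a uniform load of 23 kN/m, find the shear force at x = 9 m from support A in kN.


R_A = w * L / 2 = 23 * 10 / 2 = 115.0 kN
V(x) = R_A - w * x = 115.0 - 23 * 9
= -92.0 kN

-92.0 kN


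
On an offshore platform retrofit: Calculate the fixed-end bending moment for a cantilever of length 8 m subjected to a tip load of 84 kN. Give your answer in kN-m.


For a cantilever with a point load at the free end:
M_max = P * L = 84 * 8 = 672 kN-m

672 kN-m


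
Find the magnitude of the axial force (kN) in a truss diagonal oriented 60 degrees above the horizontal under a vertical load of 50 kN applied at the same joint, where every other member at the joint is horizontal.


At the joint, only the diagonal has a vertical component, so vertical equilibrium gives:
F * sin(60) = 50
F = 50 / sin(60)
= 50 / 0.866025
= 57.74 kN

57.74 kN


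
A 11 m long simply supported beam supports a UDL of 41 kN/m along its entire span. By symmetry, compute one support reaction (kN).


Total load = w * L = 41 * 11 = 451 kN
By symmetry, each reaction R = total / 2 = 451 / 2 = 225.5 kN

225.5 kN


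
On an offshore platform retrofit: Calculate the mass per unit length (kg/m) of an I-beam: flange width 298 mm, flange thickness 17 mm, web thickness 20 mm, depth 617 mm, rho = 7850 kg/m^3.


A_flanges = 2 * 298 * 17 = 10132 mm^2
A_web = (617 - 2 * 17) * 20 = 11660 mm^2
A_total = 10132 + 11660 = 21792 mm^2 = 0.021792 m^2
Weight = rho * A = 7850 * 0.021792 = 171.0672 kg/m

171.0672 kg/m


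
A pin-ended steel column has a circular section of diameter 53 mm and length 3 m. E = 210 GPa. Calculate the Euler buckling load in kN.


I = pi * d^4 / 64 = 387323.08 mm^4
L = 3000.0 mm
P_cr = pi^2 * E * I / L^2
= 9.8696 * 210000.0 * 387323.08 / 3000.0^2
= 89196.93 N = 89.1969 kN

89.1969 kN


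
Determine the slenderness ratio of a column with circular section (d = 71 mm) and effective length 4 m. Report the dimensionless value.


Radius of gyration r = d / 4 = 71 / 4 = 17.75 mm
L_eff = 4000.0 mm
Slenderness ratio = L / r = 4000.0 / 17.75 = 225.35 (dimensionless)

225.35 (dimensionless)


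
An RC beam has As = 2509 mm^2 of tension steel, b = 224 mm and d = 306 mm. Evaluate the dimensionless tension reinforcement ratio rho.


rho = As / (b * d)
= 2509 / (224 * 306)
= 2509 / 68544
= 0.036604 (dimensionless)

0.036604 (dimensionless)


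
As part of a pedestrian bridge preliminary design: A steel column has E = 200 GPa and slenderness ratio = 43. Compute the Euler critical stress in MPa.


sigma_cr = pi^2 * E / lambda^2
= 9.8696 * 200000.0 / 43^2
= 9.8696 * 200000.0 / 1849
= 1067.5613 MPa

1067.5613 MPa


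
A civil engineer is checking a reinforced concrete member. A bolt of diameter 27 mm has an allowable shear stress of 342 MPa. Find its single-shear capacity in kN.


A = pi * d^2 / 4 = pi * 27^2 / 4 = 572.5553 mm^2
V = f_v * A / 1000 = 342 * 572.5553 / 1000
= 195.8139 kN

195.8139 kN


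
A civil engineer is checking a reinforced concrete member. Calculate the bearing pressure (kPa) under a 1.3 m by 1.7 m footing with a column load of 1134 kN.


A = 1.3 * 1.7 = 2.21 m^2
q = P / A = 1134 / 2.21
= 513.1222 kPa

513.1222 kPa


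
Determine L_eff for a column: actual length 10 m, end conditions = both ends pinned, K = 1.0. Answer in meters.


L_eff = K * L
= 1.0 * 10
= 10.0 m

10.0 m


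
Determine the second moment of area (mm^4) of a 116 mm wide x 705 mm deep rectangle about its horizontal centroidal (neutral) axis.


I = b * h^3 / 12
= 116 * 705^3 / 12
= 116 * 350402625 / 12
= 3387225375.0 mm^4

3387225375.0 mm^4


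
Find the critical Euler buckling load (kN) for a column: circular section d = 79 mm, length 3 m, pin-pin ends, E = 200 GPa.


I = pi * d^4 / 64 = 1911957.63 mm^4
L = 3000.0 mm
P_cr = pi^2 * E * I / L^2
= 9.8696 * 200000.0 * 1911957.63 / 3000.0^2
= 419339.23 N = 419.3392 kN

419.3392 kN


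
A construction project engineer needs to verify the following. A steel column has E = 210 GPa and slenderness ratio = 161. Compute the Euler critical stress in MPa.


sigma_cr = pi^2 * E / lambda^2
= 9.8696 * 210000.0 / 161^2
= 9.8696 * 210000.0 / 25921
= 79.959 MPa

79.959 MPa


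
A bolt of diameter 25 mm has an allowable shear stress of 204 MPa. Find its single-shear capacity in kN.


A = pi * d^2 / 4 = pi * 25^2 / 4 = 490.8739 mm^2
V = f_v * A / 1000 = 204 * 490.8739 / 1000
= 100.1383 kN

100.1383 kN


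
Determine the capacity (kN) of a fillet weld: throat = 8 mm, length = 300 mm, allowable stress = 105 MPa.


Strength = throat * length * allowable stress
= 8 * 300 * 105 N
= 252000 N
= 252.0 kN

252.0 kN


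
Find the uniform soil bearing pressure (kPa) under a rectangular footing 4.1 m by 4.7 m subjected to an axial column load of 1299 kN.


A = 4.1 * 4.7 = 19.27 m^2
q = P / A = 1299 / 19.27
= 67.4105 kPa

67.4105 kPa


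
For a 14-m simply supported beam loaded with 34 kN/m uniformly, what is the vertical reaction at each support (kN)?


Total load = w * L = 34 * 14 = 476 kN
By symmetry, each reaction R = total / 2 = 476 / 2 = 238.0 kN

238.0 kN


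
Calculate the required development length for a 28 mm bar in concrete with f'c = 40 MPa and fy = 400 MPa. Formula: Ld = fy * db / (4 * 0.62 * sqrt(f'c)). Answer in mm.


Ld = (fy * db) / (4 * 0.62 * sqrt(f'c))
= (400 * 28) / (4 * 0.62 * sqrt(40))
= 11200 / 15.6849
= 714.06 mm

714.06 mm


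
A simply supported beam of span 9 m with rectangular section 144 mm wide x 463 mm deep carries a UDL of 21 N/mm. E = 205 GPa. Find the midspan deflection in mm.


I = 144 * 463^3 / 12 = 1191034164.0 mm^4
L = 9000.0 mm, w = 21 N/mm, E = 205000.0 MPa
delta = 5 * w * L^4 / (384 * E * I)
= 5 * 21 * 9000.0^4 / (384 * 205000.0 * 1191034164.0)
= 7.3477 mm

7.3477 mm


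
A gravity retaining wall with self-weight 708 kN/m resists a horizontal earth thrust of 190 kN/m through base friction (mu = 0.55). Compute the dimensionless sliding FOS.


Resisting force = mu * W = 0.55 * 708 = 389.4 kN/m
FOS = Resisting / Driving = 389.4 / 190
= 2.0495 (dimensionless)

2.0495 (dimensionless)


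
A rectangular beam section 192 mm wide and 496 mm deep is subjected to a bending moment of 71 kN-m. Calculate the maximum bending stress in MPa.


I = b * h^3 / 12 = 192 * 496^3 / 12 = 1952382976.0 mm^4
y = h / 2 = 496 / 2 = 248.0 mm
M = 71 kN-m = 71000000.0 N-mm
sigma = M * y / I = 71000000.0 * 248.0 / 1952382976.0
= 9.02 MPa

9.02 MPa


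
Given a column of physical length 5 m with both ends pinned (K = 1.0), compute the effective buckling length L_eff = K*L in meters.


L_eff = K * L
= 1.0 * 5
= 5.0 m

5.0 m


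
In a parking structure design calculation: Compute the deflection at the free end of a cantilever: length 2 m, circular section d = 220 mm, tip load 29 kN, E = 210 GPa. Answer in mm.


I = pi * d^4 / 64 = pi * 220^4 / 64 = 114990145.1 mm^4
L = 2000.0 mm, P = 29000.0 N, E = 210000.0 MPa
delta = P * L^3 / (3 * E * I)
= 29000.0 * 2000.0^3 / (3 * 210000.0 * 114990145.1)
= 3.2025 mm

3.2025 mm


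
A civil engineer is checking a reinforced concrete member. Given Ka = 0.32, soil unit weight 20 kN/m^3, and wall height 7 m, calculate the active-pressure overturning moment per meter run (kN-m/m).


Pa = 0.5 * Ka * gamma * H^2
= 0.5 * 0.32 * 20 * 7^2
= 156.8 kN/m
Arm = H / 3 = 7 / 3 = 2.3333 m
Mo = Pa * arm = Pa * H / 3 = 156.8 * 7 / 3 = 365.8667 kN-m/m

365.8667 kN-m/m


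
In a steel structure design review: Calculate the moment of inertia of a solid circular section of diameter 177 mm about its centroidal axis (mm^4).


r = d / 2 = 177 / 2 = 88.5 mm
I = pi * r^4 / 4 = pi * 88.5^4 / 4
= 48179574.94 mm^4

48179574.94 mm^4


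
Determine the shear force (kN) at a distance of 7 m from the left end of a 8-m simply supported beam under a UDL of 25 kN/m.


R_A = w * L / 2 = 25 * 8 / 2 = 100.0 kN
V(x) = R_A - w * x = 100.0 - 25 * 7
= -75.0 kN

-75.0 kN


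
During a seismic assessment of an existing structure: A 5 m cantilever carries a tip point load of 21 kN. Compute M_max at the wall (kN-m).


For a cantilever with a point load at the free end:
M_max = P * L = 21 * 5 = 105 kN-m

105 kN-m


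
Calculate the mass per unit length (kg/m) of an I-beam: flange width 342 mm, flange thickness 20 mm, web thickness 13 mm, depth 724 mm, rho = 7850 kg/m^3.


A_flanges = 2 * 342 * 20 = 13680 mm^2
A_web = (724 - 2 * 20) * 13 = 8892 mm^2
A_total = 13680 + 8892 = 22572 mm^2 = 0.022572 m^2
Weight = rho * A = 7850 * 0.022572 = 177.1902 kg/m

177.1902 kg/m


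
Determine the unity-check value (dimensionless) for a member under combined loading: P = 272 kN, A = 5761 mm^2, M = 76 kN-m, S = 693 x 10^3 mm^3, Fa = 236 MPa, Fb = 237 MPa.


f_a = P / A = 272000.0 / 5761 = 47.214 MPa
f_b = M / S = 76000000.0 / 693000.0 = 109.6681 MPa
Ratio = f_a / Fa + f_b / Fb
= 47.214 / 236 + 109.6681 / 237
= 0.6628 (dimensionless)

0.6628 (dimensionless)


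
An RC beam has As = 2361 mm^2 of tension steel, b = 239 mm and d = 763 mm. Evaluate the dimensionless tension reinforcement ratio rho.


rho = As / (b * d)
= 2361 / (239 * 763)
= 2361 / 182357
= 0.012947 (dimensionless)

0.012947 (dimensionless)


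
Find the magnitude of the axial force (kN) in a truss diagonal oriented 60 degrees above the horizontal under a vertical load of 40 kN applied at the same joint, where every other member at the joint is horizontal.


At the joint, only the diagonal has a vertical component, so vertical equilibrium gives:
F * sin(60) = 40
F = 40 / sin(60)
= 40 / 0.866025
= 46.19 kN

46.19 kN


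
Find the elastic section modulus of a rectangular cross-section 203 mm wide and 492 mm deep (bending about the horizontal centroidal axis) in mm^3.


S = b * h^2 / 6
= 203 * 492^2 / 6
= 203 * 242064 / 6
= 8189832.0 mm^3

8189832.0 mm^3


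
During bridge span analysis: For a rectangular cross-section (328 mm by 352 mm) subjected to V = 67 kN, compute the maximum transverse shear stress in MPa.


A = b * h = 328 * 352 = 115456 mm^2
V = 67 kN = 67000.0 N
tau_max = 1.5 * V / A = 1.5 * 67000.0 / 115456
= 0.8705 MPa

0.8705 MPa


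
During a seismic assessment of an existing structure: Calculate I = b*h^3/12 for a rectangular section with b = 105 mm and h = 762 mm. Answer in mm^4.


I = b * h^3 / 12
= 105 * 762^3 / 12
= 105 * 442450728 / 12
= 3871443870.0 mm^4

3871443870.0 mm^4


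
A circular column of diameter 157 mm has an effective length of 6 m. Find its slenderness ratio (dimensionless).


Radius of gyration r = d / 4 = 157 / 4 = 39.25 mm
L_eff = 6000.0 mm
Slenderness ratio = L / r = 6000.0 / 39.25 = 152.87 (dimensionless)

152.87 (dimensionless)


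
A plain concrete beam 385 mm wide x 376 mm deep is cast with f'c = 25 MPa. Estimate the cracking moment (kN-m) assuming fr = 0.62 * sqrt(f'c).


fr = 0.62 * sqrt(25) = 0.62 * 5.0 = 3.1 MPa
I = 385 * 376^3 / 12 = 1705465813.33 mm^4
y_t = 188.0 mm
M_cr = fr * I / y_t = 3.1 * 1705465813.33 / 188.0 N-mm
= 28.122 kN-m

28.122 kN-m


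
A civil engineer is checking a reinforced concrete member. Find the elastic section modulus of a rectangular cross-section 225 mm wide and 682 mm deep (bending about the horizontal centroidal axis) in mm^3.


S = b * h^2 / 6
= 225 * 682^2 / 6
= 225 * 465124 / 6
= 17442150.0 mm^3

17442150.0 mm^3


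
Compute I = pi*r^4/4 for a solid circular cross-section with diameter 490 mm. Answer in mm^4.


r = d / 2 = 490 / 2 = 245.0 mm
I = pi * r^4 / 4 = pi * 245.0^4 / 4
= 2829790073.59 mm^4

2829790073.59 mm^4


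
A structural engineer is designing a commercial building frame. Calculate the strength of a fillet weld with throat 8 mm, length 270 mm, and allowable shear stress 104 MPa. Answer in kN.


Strength = throat * length * allowable stress
= 8 * 270 * 104 N
= 224640 N
= 224.64 kN

224.64 kN


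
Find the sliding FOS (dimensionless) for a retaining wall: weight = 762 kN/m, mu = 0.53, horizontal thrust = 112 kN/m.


Resisting force = mu * W = 0.53 * 762 = 403.86 kN/m
FOS = Resisting / Driving = 403.86 / 112
= 3.6059 (dimensionless)

3.6059 (dimensionless)


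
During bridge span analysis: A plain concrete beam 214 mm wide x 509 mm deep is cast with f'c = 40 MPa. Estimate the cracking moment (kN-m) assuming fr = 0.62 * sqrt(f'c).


fr = 0.62 * sqrt(40) = 0.62 * 6.3246 = 3.9212 MPa
I = 214 * 509^3 / 12 = 2351721417.17 mm^4
y_t = 254.5 mm
M_cr = fr * I / y_t = 3.9212 * 2351721417.17 / 254.5 N-mm
= 36.2343 kN-m

36.2343 kN-m


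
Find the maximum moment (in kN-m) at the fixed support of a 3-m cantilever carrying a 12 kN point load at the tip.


For a cantilever with a point load at the free end:
M_max = P * L = 12 * 3 = 36 kN-m

36 kN-m


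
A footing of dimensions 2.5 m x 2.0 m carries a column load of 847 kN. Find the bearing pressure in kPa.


A = 2.5 * 2.0 = 5.0 m^2
q = P / A = 847 / 5.0
= 169.4 kPa

169.4 kPa


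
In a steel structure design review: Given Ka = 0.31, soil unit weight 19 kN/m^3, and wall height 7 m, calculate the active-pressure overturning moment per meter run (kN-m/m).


Pa = 0.5 * Ka * gamma * H^2
= 0.5 * 0.31 * 19 * 7^2
= 144.305 kN/m
Arm = H / 3 = 7 / 3 = 2.3333 m
Mo = Pa * arm = Pa * H / 3 = 144.305 * 7 / 3 = 336.7117 kN-m/m

336.7117 kN-m/m


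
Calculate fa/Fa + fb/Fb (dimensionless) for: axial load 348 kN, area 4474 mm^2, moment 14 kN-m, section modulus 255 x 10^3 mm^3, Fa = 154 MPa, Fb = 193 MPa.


f_a = P / A = 348000.0 / 4474 = 77.7827 MPa
f_b = M / S = 14000000.0 / 255000.0 = 54.902 MPa
Ratio = f_a / Fa + f_b / Fb
= 77.7827 / 154 + 54.902 / 193
= 0.7895 (dimensionless)

0.7895 (dimensionless)


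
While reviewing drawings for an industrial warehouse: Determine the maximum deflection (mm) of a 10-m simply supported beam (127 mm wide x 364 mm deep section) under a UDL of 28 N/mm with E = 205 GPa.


I = 127 * 364^3 / 12 = 510418757.33 mm^4
L = 10000.0 mm, w = 28 N/mm, E = 205000.0 MPa
delta = 5 * w * L^4 / (384 * E * I)
= 5 * 28 * 10000.0^4 / (384 * 205000.0 * 510418757.33)
= 34.8431 mm

34.8431 mm


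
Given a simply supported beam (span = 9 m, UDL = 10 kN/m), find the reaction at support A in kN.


Total load = w * L = 10 * 9 = 90 kN
By symmetry, each reaction R = total / 2 = 90 / 2 = 45.0 kN

45.0 kN


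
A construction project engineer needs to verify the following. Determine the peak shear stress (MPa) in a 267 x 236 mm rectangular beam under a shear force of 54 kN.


A = b * h = 267 * 236 = 63012 mm^2
V = 54 kN = 54000.0 N
tau_max = 1.5 * V / A = 1.5 * 54000.0 / 63012
= 1.2855 MPa

1.2855 MPa


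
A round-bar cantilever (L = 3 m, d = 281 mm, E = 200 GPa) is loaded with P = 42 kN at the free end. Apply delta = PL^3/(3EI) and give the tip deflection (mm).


I = pi * d^4 / 64 = pi * 281^4 / 64 = 306051969.3 mm^4
L = 3000.0 mm, P = 42000.0 N, E = 200000.0 MPa
delta = P * L^3 / (3 * E * I)
= 42000.0 * 3000.0^3 / (3 * 200000.0 * 306051969.3)
= 6.1754 mm

6.1754 mm


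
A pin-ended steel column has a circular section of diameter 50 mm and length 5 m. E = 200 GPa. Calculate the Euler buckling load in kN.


I = pi * d^4 / 64 = 306796.16 mm^4
L = 5000.0 mm
P_cr = pi^2 * E * I / L^2
= 9.8696 * 200000.0 * 306796.16 / 5000.0^2
= 24223.65 N = 24.2237 kN

24.2237 kN


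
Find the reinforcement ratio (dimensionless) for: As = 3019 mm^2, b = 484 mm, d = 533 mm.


rho = As / (b * d)
= 3019 / (484 * 533)
= 3019 / 257972
= 0.011703 (dimensionless)

0.011703 (dimensionless)


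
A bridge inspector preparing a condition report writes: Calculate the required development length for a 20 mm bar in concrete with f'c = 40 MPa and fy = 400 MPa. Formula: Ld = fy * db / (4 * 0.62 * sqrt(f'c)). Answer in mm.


Ld = (fy * db) / (4 * 0.62 * sqrt(f'c))
= (400 * 20) / (4 * 0.62 * sqrt(40))
= 8000 / 15.6849
= 510.04 mm

510.04 mm


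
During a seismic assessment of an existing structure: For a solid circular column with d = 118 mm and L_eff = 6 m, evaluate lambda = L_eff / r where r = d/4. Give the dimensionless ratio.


Radius of gyration r = d / 4 = 118 / 4 = 29.5 mm
L_eff = 6000.0 mm
Slenderness ratio = L / r = 6000.0 / 29.5 = 203.39 (dimensionless)

203.39 (dimensionless)


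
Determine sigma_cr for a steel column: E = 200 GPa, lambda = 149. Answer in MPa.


sigma_cr = pi^2 * E / lambda^2
= 9.8696 * 200000.0 / 149^2
= 9.8696 * 200000.0 / 22201
= 88.9113 MPa

88.9113 MPa


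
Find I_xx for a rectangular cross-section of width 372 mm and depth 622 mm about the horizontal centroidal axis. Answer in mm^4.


I = b * h^3 / 12
= 372 * 622^3 / 12
= 372 * 240641848 / 12
= 7459897288.0 mm^4

7459897288.0 mm^4


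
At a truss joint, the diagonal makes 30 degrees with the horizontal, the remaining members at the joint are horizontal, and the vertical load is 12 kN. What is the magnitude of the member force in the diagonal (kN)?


At the joint, only the diagonal has a vertical component, so vertical equilibrium gives:
F * sin(30) = 12
F = 12 / sin(30)
= 12 / 0.5
= 24.0 kN

24.0 kN


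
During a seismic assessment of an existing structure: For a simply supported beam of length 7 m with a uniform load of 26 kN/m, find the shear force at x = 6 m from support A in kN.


R_A = w * L / 2 = 26 * 7 / 2 = 91.0 kN
V(x) = R_A - w * x = 91.0 - 26 * 6
= -65.0 kN

-65.0 kN


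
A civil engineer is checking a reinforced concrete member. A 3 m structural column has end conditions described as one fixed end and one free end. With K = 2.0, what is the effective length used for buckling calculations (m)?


L_eff = K * L
= 2.0 * 3
= 6.0 m

6.0 m


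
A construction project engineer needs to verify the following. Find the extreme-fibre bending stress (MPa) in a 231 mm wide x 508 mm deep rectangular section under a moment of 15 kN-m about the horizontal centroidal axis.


I = b * h^3 / 12 = 231 * 508^3 / 12 = 2523607856.0 mm^4
y = h / 2 = 508 / 2 = 254.0 mm
M = 15 kN-m = 15000000.0 N-mm
sigma = M * y / I = 15000000.0 * 254.0 / 2523607856.0
= 1.51 MPa

1.51 MPa


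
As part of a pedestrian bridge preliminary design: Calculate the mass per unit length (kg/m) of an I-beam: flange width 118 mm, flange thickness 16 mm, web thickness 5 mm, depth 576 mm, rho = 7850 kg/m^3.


A_flanges = 2 * 118 * 16 = 3776 mm^2
A_web = (576 - 2 * 16) * 5 = 2720 mm^2
A_total = 3776 + 2720 = 6496 mm^2 = 0.006496 m^2
Weight = rho * A = 7850 * 0.006496 = 50.9936 kg/m

50.9936 kg/m


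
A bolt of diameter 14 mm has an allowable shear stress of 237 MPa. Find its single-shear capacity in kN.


A = pi * d^2 / 4 = pi * 14^2 / 4 = 153.938 mm^2
V = f_v * A / 1000 = 237 * 153.938 / 1000
= 36.4833 kN

36.4833 kN


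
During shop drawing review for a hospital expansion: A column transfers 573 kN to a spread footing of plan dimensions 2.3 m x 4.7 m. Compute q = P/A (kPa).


A = 2.3 * 4.7 = 10.81 m^2
q = P / A = 573 / 10.81
= 53.0065 kPa

53.0065 kPa


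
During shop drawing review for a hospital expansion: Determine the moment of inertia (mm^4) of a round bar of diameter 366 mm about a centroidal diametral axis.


r = d / 2 = 366 / 2 = 183.0 mm
I = pi * r^4 / 4 = pi * 183.0^4 / 4
= 880834345.46 mm^4

880834345.46 mm^4


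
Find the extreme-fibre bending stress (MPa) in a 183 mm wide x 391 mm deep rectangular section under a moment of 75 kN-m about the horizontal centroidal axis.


I = b * h^3 / 12 = 183 * 391^3 / 12 = 911591182.75 mm^4
y = h / 2 = 391 / 2 = 195.5 mm
M = 75 kN-m = 75000000.0 N-mm
sigma = M * y / I = 75000000.0 * 195.5 / 911591182.75
= 16.08 MPa

16.08 MPa


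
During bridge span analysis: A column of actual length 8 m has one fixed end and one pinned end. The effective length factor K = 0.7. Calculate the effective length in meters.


L_eff = K * L
= 0.7 * 8
= 5.6 m

5.6 m


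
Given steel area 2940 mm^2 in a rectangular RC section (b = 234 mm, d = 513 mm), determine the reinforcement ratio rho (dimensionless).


rho = As / (b * d)
= 2940 / (234 * 513)
= 2940 / 120042
= 0.024491 (dimensionless)

0.024491 (dimensionless)


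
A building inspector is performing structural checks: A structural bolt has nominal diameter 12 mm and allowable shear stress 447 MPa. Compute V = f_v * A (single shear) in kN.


A = pi * d^2 / 4 = pi * 12^2 / 4 = 113.0973 mm^2
V = f_v * A / 1000 = 447 * 113.0973 / 1000
= 50.5545 kN

50.5545 kN


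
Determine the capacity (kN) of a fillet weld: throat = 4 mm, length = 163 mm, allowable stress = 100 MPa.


Strength = throat * length * allowable stress
= 4 * 163 * 100 N
= 65200 N
= 65.2 kN

65.2 kN


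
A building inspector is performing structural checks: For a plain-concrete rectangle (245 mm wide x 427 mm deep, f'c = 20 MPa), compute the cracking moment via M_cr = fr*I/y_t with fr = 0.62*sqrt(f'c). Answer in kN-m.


fr = 0.62 * sqrt(20) = 0.62 * 4.4721 = 2.7727 MPa
I = 245 * 427^3 / 12 = 1589529027.92 mm^4
y_t = 213.5 mm
M_cr = fr * I / y_t = 2.7727 * 1589529027.92 / 213.5 N-mm
= 20.6432 kN-m

20.6432 kN-m


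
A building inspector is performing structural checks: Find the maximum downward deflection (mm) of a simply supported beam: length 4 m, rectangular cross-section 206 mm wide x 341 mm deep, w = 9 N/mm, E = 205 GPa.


I = 206 * 341^3 / 12 = 680689593.83 mm^4
L = 4000.0 mm, w = 9 N/mm, E = 205000.0 MPa
delta = 5 * w * L^4 / (384 * E * I)
= 5 * 9 * 4000.0^4 / (384 * 205000.0 * 680689593.83)
= 0.215 mm

0.215 mm
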